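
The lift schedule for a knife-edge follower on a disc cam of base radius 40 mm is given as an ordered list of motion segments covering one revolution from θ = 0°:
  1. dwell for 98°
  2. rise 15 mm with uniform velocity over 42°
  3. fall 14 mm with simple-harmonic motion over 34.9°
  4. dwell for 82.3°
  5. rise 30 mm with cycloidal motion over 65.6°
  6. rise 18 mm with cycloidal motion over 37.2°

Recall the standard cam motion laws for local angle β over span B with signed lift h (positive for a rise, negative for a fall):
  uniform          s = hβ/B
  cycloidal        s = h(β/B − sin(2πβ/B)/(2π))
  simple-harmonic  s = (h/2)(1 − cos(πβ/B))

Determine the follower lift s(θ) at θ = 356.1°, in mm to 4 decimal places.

seg 1 [0°–98°] dwell: s stays 0.0000
seg 2 [98°–140°] uniform, h=15: full span → s += 15 → s = 15.0000
seg 3 [140°–174.9°] simple-harmonic, h=-14: full span → s += -14 → s = 1.0000
seg 4 [174.9°–257.2°] dwell: s stays 1.0000
seg 5 [257.2°–322.8°] cycloidal, h=30: full span → s += 30 → s = 31.0000
seg 6 [322.8°–360°] cycloidal, h=18: θ=356.1° here. β=33.3, B=37.2. 18·(0.8952 − sin(2π·0.8952)/(2π)) = 17.8665 → s = 48.8665

48.8665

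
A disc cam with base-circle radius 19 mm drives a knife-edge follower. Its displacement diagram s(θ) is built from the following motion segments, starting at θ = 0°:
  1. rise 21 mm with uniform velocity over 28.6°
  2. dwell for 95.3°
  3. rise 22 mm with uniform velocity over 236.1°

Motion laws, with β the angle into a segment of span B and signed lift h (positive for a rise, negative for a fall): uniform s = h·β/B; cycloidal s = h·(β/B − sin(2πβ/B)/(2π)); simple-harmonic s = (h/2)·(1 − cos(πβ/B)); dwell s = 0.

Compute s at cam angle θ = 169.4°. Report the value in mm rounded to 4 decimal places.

seg 1 [0°–28.6°] uniform, h=21: full span → s += 21 → s = 21.0000
seg 2 [28.6°–123.9°] dwell: s stays 21.0000
seg 3 [123.9°–360°] uniform, h=22: θ=169.4° here. β=45.5, B=236.1. 22·45.5/236.1 = 4.2397 → s = 25.2397

25.2397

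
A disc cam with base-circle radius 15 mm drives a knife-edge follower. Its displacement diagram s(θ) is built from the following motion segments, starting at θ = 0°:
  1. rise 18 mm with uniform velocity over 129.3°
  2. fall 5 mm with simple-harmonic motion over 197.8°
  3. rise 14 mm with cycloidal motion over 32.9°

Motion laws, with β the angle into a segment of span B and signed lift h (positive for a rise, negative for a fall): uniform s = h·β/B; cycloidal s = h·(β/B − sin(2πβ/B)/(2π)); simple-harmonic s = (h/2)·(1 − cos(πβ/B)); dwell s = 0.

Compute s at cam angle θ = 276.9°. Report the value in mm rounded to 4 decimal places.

seg 1 [0°–129.3°] uniform, h=18: full span → s += 18 → s = 18.0000
seg 2 [129.3°–327.1°] simple-harmonic, h=-5: θ=276.9° here. β=147.6, B=197.8. -5/2·(1 − cos(π·0.7462)) = -4.2466 → s = 13.7534

13.7534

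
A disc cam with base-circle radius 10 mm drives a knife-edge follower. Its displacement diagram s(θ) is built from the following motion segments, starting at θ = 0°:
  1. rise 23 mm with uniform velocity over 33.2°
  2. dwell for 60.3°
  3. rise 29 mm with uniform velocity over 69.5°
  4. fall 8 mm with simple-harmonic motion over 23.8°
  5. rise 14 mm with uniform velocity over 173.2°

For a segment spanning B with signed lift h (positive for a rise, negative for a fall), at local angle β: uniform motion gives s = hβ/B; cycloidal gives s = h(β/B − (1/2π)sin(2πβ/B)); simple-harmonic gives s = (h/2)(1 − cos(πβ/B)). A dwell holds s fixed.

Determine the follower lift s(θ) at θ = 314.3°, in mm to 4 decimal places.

seg 1 [0°–33.2°] uniform, h=23: full span → s += 23 → s = 23.0000
seg 2 [33.2°–93.5°] dwell: s stays 23.0000
seg 3 [93.5°–163°] uniform, h=29: full span → s += 29 → s = 52.0000
seg 4 [163°–186.8°] simple-harmonic, h=-8: full span → s += -8 → s = 44.0000
seg 5 [186.8°–360°] uniform, h=14: θ=314.3° here. β=127.5, B=173.2. 14·127.5/173.2 = 10.3060 → s = 54.3060

54.3060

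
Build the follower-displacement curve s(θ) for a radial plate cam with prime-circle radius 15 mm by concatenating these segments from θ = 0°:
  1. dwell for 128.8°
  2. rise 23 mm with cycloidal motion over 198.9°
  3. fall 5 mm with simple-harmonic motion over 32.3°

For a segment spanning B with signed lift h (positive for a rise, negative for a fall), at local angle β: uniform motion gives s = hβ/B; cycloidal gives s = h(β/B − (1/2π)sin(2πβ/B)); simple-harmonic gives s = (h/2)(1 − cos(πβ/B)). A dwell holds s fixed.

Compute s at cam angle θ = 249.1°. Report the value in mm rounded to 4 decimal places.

seg 1 [0°–128.8°] dwell: s stays 0.0000
seg 2 [128.8°–327.7°] cycloidal, h=23: θ=249.1° here. β=120.3, B=198.9. 23·(0.6048 − sin(2π·0.6048)/(2π)) = 16.1514 → s = 16.1514

16.1514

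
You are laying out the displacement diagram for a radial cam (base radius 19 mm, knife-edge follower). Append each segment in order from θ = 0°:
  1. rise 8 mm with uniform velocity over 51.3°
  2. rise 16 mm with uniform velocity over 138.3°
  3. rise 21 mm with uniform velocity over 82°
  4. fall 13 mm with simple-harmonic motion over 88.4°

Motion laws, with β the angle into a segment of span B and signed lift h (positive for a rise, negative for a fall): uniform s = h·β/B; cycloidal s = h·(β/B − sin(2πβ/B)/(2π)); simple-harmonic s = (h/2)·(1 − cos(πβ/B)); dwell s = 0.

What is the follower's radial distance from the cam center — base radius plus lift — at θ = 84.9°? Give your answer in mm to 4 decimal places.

seg 1 [0°–51.3°] uniform, h=8: full span → s += 8 → s = 8.0000
seg 2 [51.3°–189.6°] uniform, h=16: θ=84.9° here. β=33.6, B=138.3. 16·33.6/138.3 = 3.8872 → s = 11.8872
radial distance = base radius + s = 19 + 11.8872 = 30.8872

30.8872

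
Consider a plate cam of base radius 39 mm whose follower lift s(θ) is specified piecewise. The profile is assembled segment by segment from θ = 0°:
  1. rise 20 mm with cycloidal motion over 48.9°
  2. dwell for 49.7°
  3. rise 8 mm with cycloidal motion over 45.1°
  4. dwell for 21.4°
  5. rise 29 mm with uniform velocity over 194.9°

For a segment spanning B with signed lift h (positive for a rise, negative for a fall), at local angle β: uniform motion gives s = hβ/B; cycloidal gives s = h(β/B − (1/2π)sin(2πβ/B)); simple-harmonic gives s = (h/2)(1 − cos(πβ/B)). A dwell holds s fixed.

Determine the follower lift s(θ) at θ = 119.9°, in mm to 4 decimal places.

seg 1 [0°–48.9°] cycloidal, h=20: full span → s += 20 → s = 20.0000
seg 2 [48.9°–98.6°] dwell: s stays 20.0000
seg 3 [98.6°–143.7°] cycloidal, h=8: θ=119.9° here. β=21.3, B=45.1. 8·(0.4723 − sin(2π·0.4723)/(2π)) = 3.5577 → s = 23.5577

23.5577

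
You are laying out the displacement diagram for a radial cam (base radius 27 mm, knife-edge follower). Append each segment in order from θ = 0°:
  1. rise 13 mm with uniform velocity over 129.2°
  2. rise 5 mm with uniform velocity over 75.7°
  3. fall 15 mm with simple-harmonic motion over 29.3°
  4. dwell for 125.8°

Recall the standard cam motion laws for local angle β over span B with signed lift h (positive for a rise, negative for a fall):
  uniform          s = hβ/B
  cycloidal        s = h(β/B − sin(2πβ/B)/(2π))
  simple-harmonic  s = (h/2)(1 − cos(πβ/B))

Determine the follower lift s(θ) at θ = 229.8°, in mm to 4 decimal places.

seg 1 [0°–129.2°] uniform, h=13: full span → s += 13 → s = 13.0000
seg 2 [129.2°–204.9°] uniform, h=5: full span → s += 5 → s = 18.0000
seg 3 [204.9°–234.2°] simple-harmonic, h=-15: θ=229.8° here. β=24.9, B=29.3. -15/2·(1 − cos(π·0.8498)) = -14.1807 → s = 3.8193

3.8193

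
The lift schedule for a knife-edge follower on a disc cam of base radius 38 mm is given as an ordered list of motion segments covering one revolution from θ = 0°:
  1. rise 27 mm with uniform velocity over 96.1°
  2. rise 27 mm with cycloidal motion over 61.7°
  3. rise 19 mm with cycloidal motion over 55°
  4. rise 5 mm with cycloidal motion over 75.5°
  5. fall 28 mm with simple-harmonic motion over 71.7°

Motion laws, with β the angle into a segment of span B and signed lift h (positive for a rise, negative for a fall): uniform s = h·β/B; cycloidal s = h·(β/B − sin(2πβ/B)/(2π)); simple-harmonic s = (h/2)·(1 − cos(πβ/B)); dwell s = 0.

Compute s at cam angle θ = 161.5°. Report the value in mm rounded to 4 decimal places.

seg 1 [0°–96.1°] uniform, h=27: full span → s += 27 → s = 27.0000
seg 2 [96.1°–157.8°] cycloidal, h=27: full span → s += 27 → s = 54.0000
seg 3 [157.8°–212.8°] cycloidal, h=19: θ=161.5° here. β=3.7, B=55. 19·(0.0673 − sin(2π·0.0673)/(2π)) = 0.0377 → s = 54.0377

54.0377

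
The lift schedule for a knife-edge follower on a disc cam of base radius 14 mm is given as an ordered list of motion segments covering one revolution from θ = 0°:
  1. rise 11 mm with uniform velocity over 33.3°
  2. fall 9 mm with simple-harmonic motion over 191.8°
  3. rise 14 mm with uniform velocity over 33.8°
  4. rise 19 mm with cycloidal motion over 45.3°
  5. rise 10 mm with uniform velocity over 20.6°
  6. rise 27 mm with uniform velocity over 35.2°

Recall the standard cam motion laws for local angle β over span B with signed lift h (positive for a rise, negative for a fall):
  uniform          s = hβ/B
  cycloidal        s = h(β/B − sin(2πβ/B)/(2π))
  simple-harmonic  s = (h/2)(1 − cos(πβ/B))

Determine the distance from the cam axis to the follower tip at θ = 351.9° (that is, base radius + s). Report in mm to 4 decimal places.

seg 1 [0°–33.3°] uniform, h=11: full span → s += 11 → s = 11.0000
seg 2 [33.3°–225.1°] simple-harmonic, h=-9: full span → s += -9 → s = 2.0000
seg 3 [225.1°–258.9°] uniform, h=14: full span → s += 14 → s = 16.0000
seg 4 [258.9°–304.2°] cycloidal, h=19: full span → s += 19 → s = 35.0000
seg 5 [304.2°–324.8°] uniform, h=10: full span → s += 10 → s = 45.0000
seg 6 [324.8°–360°] uniform, h=27: θ=351.9° here. β=27.1, B=35.2. 27·27.1/35.2 = 20.7869 → s = 65.7869
radial distance = base radius + s = 14 + 65.7869 = 79.7869

79.7869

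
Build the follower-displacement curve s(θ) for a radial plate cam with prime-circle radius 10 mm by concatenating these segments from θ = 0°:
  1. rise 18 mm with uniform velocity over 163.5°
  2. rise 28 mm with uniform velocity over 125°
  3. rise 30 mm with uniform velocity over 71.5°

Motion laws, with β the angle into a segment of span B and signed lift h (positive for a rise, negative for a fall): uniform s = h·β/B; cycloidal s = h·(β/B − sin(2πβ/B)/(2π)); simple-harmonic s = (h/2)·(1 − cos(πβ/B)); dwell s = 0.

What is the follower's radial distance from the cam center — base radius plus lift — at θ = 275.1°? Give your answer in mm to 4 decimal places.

seg 1 [0°–163.5°] uniform, h=18: full span → s += 18 → s = 18.0000
seg 2 [163.5°–288.5°] uniform, h=28: θ=275.1° here. β=111.6, B=125. 28·111.6/125 = 24.9984 → s = 42.9984
radial distance = base radius + s = 10 + 42.9984 = 52.9984

52.9984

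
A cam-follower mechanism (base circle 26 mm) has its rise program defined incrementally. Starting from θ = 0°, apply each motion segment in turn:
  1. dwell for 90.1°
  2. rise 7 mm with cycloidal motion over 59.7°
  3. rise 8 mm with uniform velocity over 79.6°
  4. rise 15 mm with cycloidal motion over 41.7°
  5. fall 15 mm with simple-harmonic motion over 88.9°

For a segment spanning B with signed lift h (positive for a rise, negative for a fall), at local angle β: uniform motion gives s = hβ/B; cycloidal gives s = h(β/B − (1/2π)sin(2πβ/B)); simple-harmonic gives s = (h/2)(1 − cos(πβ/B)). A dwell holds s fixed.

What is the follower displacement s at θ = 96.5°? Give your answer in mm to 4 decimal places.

seg 1 [0°–90.1°] dwell: s stays 0.0000
seg 2 [90.1°–149.8°] cycloidal, h=7: θ=96.5° here. β=6.4, B=59.7. 7·(0.1072 − sin(2π·0.1072)/(2π)) = 0.0555 → s = 0.0555

0.0555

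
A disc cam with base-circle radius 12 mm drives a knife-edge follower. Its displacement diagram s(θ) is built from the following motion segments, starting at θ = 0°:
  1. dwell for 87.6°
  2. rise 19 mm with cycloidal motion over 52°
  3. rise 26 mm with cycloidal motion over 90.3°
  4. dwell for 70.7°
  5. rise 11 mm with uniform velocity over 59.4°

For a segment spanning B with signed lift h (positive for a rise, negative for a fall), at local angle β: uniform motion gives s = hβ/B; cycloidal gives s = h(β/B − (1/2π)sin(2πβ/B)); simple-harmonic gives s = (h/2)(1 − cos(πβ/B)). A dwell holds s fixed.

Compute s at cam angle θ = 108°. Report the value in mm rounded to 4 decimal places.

seg 1 [0°–87.6°] dwell: s stays 0.0000
seg 2 [87.6°–139.6°] cycloidal, h=19: θ=108° here. β=20.4, B=52. 19·(0.3923 − sin(2π·0.3923)/(2π)) = 5.5603 → s = 5.5603

5.5603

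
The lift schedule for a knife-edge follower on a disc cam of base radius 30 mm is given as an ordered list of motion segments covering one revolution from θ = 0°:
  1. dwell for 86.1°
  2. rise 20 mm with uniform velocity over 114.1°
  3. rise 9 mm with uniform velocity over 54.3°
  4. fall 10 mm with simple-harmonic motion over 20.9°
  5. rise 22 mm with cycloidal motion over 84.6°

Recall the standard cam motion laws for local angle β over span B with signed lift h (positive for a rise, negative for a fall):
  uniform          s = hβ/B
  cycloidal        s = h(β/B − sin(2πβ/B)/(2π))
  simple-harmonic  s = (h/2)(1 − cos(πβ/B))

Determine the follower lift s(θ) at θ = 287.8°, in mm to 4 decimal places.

seg 1 [0°–86.1°] dwell: s stays 0.0000
seg 2 [86.1°–200.2°] uniform, h=20: full span → s += 20 → s = 20.0000
seg 3 [200.2°–254.5°] uniform, h=9: full span → s += 9 → s = 29.0000
seg 4 [254.5°–275.4°] simple-harmonic, h=-10: full span → s += -10 → s = 19.0000
seg 5 [275.4°–360°] cycloidal, h=22: θ=287.8° here. β=12.4, B=84.6. 22·(0.1466 − sin(2π·0.1466)/(2π)) = 0.4369 → s = 19.4369

19.4369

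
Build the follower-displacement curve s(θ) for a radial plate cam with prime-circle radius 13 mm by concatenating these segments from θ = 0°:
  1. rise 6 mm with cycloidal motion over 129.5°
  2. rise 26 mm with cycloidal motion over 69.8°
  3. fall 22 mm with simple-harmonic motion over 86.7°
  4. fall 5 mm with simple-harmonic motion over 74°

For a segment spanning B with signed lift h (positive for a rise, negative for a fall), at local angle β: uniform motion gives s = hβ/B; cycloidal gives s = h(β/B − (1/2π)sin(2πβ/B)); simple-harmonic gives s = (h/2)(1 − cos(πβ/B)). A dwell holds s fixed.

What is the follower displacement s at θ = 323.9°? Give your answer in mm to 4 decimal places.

seg 1 [0°–129.5°] cycloidal, h=6: full span → s += 6 → s = 6.0000
seg 2 [129.5°–199.3°] cycloidal, h=26: full span → s += 26 → s = 32.0000
seg 3 [199.3°–286°] simple-harmonic, h=-22: full span → s += -22 → s = 10.0000
seg 4 [286°–360°] simple-harmonic, h=-5: θ=323.9° here. β=37.9, B=74. -5/2·(1 − cos(π·0.5122)) = -2.5955 → s = 7.4045

7.4045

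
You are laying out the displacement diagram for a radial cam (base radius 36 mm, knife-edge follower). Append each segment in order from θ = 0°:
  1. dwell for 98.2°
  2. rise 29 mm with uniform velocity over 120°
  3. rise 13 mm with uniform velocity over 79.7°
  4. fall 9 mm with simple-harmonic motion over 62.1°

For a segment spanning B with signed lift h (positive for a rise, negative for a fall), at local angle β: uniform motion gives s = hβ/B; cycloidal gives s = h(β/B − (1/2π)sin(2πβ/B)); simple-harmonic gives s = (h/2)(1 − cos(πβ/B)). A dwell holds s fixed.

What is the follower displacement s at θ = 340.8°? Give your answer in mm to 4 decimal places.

seg 1 [0°–98.2°] dwell: s stays 0.0000
seg 2 [98.2°–218.2°] uniform, h=29: full span → s += 29 → s = 29.0000
seg 3 [218.2°–297.9°] uniform, h=13: full span → s += 13 → s = 42.0000
seg 4 [297.9°–360°] simple-harmonic, h=-9: θ=340.8° here. β=42.9, B=62.1. -9/2·(1 − cos(π·0.6908)) = -7.0390 → s = 34.9610

34.9610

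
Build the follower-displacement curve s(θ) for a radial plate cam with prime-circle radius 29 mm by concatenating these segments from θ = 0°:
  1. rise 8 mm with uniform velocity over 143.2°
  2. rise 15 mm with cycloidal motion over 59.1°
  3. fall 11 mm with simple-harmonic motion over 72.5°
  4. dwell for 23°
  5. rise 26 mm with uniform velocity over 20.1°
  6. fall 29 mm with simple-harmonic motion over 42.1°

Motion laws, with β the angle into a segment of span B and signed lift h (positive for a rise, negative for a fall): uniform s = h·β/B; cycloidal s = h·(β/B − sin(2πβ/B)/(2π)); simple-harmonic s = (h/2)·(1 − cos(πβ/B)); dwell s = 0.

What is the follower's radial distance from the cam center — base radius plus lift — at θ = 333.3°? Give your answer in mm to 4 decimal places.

seg 1 [0°–143.2°] uniform, h=8: full span → s += 8 → s = 8.0000
seg 2 [143.2°–202.3°] cycloidal, h=15: full span → s += 15 → s = 23.0000
seg 3 [202.3°–274.8°] simple-harmonic, h=-11: full span → s += -11 → s = 12.0000
seg 4 [274.8°–297.8°] dwell: s stays 12.0000
seg 5 [297.8°–317.9°] uniform, h=26: full span → s += 26 → s = 38.0000
seg 6 [317.9°–360°] simple-harmonic, h=-29: θ=333.3° here. β=15.4, B=42.1. -29/2·(1 − cos(π·0.3658)) = -8.5661 → s = 29.4339
radial distance = base radius + s = 29 + 29.4339 = 58.4339

58.4339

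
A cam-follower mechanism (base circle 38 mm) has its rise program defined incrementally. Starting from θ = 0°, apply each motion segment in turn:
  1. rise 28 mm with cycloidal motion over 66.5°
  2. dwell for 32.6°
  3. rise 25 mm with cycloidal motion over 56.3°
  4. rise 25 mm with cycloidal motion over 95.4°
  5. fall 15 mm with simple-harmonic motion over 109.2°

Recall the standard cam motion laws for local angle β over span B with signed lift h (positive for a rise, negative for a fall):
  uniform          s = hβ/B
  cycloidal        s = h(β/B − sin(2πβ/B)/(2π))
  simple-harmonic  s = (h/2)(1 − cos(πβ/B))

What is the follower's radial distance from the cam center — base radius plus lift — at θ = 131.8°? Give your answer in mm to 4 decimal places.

seg 1 [0°–66.5°] cycloidal, h=28: full span → s += 28 → s = 28.0000
seg 2 [66.5°–99.1°] dwell: s stays 28.0000
seg 3 [99.1°–155.4°] cycloidal, h=25: θ=131.8° here. β=32.7, B=56.3. 25·(0.5808 − sin(2π·0.5808)/(2π)) = 16.4551 → s = 44.4551
radial distance = base radius + s = 38 + 44.4551 = 82.4551

82.4551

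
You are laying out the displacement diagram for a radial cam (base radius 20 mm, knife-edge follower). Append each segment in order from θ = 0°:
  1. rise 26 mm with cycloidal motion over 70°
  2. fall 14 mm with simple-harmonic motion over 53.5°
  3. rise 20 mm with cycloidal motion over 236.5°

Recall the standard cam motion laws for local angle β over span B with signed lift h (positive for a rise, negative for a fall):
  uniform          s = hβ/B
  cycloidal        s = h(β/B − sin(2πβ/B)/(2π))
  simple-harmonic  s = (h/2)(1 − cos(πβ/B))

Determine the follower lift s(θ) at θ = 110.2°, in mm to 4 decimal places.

seg 1 [0°–70°] cycloidal, h=26: full span → s += 26 → s = 26.0000
seg 2 [70°–123.5°] simple-harmonic, h=-14: θ=110.2° here. β=40.2, B=53.5. -14/2·(1 − cos(π·0.7514)) = -11.9715 → s = 14.0285

14.0285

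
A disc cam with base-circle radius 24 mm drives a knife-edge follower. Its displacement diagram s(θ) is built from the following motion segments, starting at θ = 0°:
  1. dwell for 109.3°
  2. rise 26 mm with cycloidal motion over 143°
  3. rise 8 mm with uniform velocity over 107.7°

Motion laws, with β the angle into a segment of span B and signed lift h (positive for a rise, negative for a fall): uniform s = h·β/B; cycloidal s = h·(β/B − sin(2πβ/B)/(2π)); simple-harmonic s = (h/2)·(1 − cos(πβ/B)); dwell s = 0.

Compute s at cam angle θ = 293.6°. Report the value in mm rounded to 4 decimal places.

seg 1 [0°–109.3°] dwell: s stays 0.0000
seg 2 [109.3°–252.3°] cycloidal, h=26: full span → s += 26 → s = 26.0000
seg 3 [252.3°–360°] uniform, h=8: θ=293.6° here. β=41.3, B=107.7. 8·41.3/107.7 = 3.0678 → s = 29.0678

29.0678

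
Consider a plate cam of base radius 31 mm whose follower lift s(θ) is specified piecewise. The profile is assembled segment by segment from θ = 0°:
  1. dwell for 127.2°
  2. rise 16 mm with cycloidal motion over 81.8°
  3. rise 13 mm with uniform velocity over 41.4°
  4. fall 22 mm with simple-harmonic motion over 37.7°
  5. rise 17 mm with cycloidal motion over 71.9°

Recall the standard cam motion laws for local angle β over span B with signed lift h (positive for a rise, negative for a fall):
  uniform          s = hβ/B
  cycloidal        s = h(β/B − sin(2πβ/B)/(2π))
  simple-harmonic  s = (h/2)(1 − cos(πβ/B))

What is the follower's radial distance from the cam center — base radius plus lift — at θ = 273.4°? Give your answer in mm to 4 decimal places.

seg 1 [0°–127.2°] dwell: s stays 0.0000
seg 2 [127.2°–209°] cycloidal, h=16: full span → s += 16 → s = 16.0000
seg 3 [209°–250.4°] uniform, h=13: full span → s += 13 → s = 29.0000
seg 4 [250.4°–288.1°] simple-harmonic, h=-22: θ=273.4° here. β=23, B=37.7. -22/2·(1 − cos(π·0.6101)) = -14.7287 → s = 14.2713
radial distance = base radius + s = 31 + 14.2713 = 45.2713

45.2713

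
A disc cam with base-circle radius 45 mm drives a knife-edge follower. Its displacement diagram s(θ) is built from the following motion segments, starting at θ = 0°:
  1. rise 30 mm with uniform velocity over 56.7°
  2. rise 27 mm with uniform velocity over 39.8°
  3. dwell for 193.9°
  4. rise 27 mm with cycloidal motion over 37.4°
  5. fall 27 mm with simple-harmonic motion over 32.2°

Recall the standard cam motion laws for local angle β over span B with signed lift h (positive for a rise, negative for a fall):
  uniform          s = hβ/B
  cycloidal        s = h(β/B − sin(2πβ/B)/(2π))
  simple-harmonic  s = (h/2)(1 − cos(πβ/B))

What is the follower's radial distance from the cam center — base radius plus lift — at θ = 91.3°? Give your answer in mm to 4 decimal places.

seg 1 [0°–56.7°] uniform, h=30: full span → s += 30 → s = 30.0000
seg 2 [56.7°–96.5°] uniform, h=27: θ=91.3° here. β=34.6, B=39.8. 27·34.6/39.8 = 23.4724 → s = 53.4724
radial distance = base radius + s = 45 + 53.4724 = 98.4724

98.4724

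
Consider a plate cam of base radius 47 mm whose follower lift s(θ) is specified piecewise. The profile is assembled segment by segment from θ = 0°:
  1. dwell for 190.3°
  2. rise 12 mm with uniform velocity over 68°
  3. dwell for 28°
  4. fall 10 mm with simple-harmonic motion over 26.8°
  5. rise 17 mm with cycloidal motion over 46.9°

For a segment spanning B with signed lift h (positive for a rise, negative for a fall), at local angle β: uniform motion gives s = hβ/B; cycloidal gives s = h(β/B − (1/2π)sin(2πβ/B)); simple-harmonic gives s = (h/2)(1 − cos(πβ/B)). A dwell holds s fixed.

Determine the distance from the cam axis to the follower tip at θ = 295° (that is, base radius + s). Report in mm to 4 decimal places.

seg 1 [0°–190.3°] dwell: s stays 0.0000
seg 2 [190.3°–258.3°] uniform, h=12: full span → s += 12 → s = 12.0000
seg 3 [258.3°–286.3°] dwell: s stays 12.0000
seg 4 [286.3°–313.1°] simple-harmonic, h=-10: θ=295° here. β=8.7, B=26.8. -10/2·(1 − cos(π·0.3246)) = -2.3825 → s = 9.6175
radial distance = base radius + s = 47 + 9.6175 = 56.6175

56.6175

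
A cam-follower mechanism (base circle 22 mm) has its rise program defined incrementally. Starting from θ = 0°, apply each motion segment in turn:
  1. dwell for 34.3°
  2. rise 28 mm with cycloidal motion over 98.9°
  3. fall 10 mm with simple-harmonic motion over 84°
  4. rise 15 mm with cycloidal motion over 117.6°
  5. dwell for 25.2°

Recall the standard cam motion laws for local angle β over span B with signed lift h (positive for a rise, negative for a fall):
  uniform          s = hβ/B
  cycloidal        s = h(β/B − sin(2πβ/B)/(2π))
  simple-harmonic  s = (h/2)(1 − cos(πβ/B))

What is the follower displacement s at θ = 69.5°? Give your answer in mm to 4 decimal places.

seg 1 [0°–34.3°] dwell: s stays 0.0000
seg 2 [34.3°–133.2°] cycloidal, h=28: θ=69.5° here. β=35.2, B=98.9. 28·(0.3559 − sin(2π·0.3559)/(2π)) = 6.4602 → s = 6.4602

6.4602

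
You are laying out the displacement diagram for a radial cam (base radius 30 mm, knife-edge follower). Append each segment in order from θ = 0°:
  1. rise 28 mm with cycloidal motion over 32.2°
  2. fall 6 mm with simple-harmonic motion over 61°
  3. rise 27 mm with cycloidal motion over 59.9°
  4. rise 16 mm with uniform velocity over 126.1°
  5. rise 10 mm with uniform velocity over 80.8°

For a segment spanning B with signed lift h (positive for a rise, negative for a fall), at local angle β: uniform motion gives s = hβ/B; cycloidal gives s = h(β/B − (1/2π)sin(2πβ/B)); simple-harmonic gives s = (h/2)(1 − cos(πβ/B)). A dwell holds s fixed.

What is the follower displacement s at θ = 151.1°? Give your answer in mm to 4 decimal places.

seg 1 [0°–32.2°] cycloidal, h=28: full span → s += 28 → s = 28.0000
seg 2 [32.2°–93.2°] simple-harmonic, h=-6: full span → s += -6 → s = 22.0000
seg 3 [93.2°–153.1°] cycloidal, h=27: θ=151.1° here. β=57.9, B=59.9. 27·(0.9666 − sin(2π·0.9666)/(2π)) = 26.9934 → s = 48.9934

48.9934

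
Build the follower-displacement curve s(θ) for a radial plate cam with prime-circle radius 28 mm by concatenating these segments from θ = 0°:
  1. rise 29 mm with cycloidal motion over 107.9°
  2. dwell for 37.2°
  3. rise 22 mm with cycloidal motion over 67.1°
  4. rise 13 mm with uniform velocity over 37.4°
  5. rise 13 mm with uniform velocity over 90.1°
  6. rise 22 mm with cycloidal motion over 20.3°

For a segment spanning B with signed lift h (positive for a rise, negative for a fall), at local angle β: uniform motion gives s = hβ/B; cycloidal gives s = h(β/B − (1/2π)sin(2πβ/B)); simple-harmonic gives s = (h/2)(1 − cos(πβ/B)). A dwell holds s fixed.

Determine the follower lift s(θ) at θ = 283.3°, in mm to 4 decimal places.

seg 1 [0°–107.9°] cycloidal, h=29: full span → s += 29 → s = 29.0000
seg 2 [107.9°–145.1°] dwell: s stays 29.0000
seg 3 [145.1°–212.2°] cycloidal, h=22: full span → s += 22 → s = 51.0000
seg 4 [212.2°–249.6°] uniform, h=13: full span → s += 13 → s = 64.0000
seg 5 [249.6°–339.7°] uniform, h=13: θ=283.3° here. β=33.7, B=90.1. 13·33.7/90.1 = 4.8624 → s = 68.8624

68.8624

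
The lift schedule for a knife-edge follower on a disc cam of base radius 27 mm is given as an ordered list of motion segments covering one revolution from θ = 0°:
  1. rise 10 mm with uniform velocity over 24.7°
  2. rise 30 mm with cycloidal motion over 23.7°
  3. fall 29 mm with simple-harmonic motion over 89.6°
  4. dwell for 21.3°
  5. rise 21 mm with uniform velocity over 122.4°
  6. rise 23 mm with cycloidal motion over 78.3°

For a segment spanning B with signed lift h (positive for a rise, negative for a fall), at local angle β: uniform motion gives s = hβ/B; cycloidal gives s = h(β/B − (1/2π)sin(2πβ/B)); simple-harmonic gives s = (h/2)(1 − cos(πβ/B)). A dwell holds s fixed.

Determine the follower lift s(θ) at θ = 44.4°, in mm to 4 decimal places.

seg 1 [0°–24.7°] uniform, h=10: full span → s += 10 → s = 10.0000
seg 2 [24.7°–48.4°] cycloidal, h=30: θ=44.4° here. β=19.7, B=23.7. 30·(0.8312 − sin(2π·0.8312)/(2π)) = 29.1030 → s = 39.1030

39.1030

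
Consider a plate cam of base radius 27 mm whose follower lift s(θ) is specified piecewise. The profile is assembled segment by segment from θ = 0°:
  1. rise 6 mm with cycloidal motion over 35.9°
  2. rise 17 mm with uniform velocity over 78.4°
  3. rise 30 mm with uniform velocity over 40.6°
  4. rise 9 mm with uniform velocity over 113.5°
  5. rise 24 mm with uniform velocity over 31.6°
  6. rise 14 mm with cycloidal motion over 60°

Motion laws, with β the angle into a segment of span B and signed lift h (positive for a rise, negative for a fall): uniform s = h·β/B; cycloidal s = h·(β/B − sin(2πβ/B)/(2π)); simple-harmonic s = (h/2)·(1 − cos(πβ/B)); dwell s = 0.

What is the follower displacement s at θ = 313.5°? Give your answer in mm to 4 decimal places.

seg 1 [0°–35.9°] cycloidal, h=6: full span → s += 6 → s = 6.0000
seg 2 [35.9°–114.3°] uniform, h=17: full span → s += 17 → s = 23.0000
seg 3 [114.3°–154.9°] uniform, h=30: full span → s += 30 → s = 53.0000
seg 4 [154.9°–268.4°] uniform, h=9: full span → s += 9 → s = 62.0000
seg 5 [268.4°–300°] uniform, h=24: full span → s += 24 → s = 86.0000
seg 6 [300°–360°] cycloidal, h=14: θ=313.5° here. β=13.5, B=60. 14·(0.2250 − sin(2π·0.2250)/(2π)) = 0.9493 → s = 86.9493

86.9493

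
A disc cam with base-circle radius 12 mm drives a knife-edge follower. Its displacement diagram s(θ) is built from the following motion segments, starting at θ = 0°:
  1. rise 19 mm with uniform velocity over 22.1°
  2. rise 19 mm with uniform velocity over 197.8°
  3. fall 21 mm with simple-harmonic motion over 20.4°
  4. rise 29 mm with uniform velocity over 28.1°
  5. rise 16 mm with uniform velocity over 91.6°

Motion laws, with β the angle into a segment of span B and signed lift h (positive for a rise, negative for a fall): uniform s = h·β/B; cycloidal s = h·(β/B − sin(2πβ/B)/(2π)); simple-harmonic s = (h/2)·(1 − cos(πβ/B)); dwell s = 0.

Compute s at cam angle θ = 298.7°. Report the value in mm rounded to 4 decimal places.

seg 1 [0°–22.1°] uniform, h=19: full span → s += 19 → s = 19.0000
seg 2 [22.1°–219.9°] uniform, h=19: full span → s += 19 → s = 38.0000
seg 3 [219.9°–240.3°] simple-harmonic, h=-21: full span → s += -21 → s = 17.0000
seg 4 [240.3°–268.4°] uniform, h=29: full span → s += 29 → s = 46.0000
seg 5 [268.4°–360°] uniform, h=16: θ=298.7° here. β=30.3, B=91.6. 16·30.3/91.6 = 5.2926 → s = 51.2926

51.2926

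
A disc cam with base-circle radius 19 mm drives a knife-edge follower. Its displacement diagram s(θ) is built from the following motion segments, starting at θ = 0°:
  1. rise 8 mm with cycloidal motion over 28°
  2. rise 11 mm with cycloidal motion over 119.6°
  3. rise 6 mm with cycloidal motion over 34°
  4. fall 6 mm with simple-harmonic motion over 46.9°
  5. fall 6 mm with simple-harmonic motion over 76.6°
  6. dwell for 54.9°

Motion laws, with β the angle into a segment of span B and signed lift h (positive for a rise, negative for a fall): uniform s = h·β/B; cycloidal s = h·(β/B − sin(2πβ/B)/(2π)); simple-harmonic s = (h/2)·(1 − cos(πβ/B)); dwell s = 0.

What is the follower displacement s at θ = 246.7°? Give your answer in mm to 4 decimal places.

seg 1 [0°–28°] cycloidal, h=8: full span → s += 8 → s = 8.0000
seg 2 [28°–147.6°] cycloidal, h=11: full span → s += 11 → s = 19.0000
seg 3 [147.6°–181.6°] cycloidal, h=6: full span → s += 6 → s = 25.0000
seg 4 [181.6°–228.5°] simple-harmonic, h=-6: full span → s += -6 → s = 19.0000
seg 5 [228.5°–305.1°] simple-harmonic, h=-6: θ=246.7° here. β=18.2, B=76.6. -6/2·(1 − cos(π·0.2376)) = -0.7977 → s = 18.2023

18.2023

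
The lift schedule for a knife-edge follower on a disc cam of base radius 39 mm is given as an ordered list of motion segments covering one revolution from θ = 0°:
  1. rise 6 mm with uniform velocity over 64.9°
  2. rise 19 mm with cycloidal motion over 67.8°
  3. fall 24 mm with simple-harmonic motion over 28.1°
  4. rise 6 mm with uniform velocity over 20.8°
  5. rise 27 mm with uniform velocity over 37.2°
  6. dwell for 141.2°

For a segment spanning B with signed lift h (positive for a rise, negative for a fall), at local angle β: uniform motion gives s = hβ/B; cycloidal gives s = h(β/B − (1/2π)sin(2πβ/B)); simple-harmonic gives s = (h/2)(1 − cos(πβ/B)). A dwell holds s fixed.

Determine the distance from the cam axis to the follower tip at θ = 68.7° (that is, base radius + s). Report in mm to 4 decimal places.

seg 1 [0°–64.9°] uniform, h=6: full span → s += 6 → s = 6.0000
seg 2 [64.9°–132.7°] cycloidal, h=19: θ=68.7° here. β=3.8, B=67.8. 19·(0.0560 − sin(2π·0.0560)/(2π)) = 0.0219 → s = 6.0219
radial distance = base radius + s = 39 + 6.0219 = 45.0219

45.0219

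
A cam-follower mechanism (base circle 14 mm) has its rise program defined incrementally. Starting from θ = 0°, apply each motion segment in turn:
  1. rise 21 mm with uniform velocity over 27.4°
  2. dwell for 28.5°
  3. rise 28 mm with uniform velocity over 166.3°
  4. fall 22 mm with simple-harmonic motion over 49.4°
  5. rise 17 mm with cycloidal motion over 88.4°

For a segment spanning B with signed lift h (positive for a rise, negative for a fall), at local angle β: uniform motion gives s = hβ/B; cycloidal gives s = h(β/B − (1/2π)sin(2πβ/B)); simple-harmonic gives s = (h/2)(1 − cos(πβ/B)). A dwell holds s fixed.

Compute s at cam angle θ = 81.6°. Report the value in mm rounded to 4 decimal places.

seg 1 [0°–27.4°] uniform, h=21: full span → s += 21 → s = 21.0000
seg 2 [27.4°–55.9°] dwell: s stays 21.0000
seg 3 [55.9°–222.2°] uniform, h=28: θ=81.6° here. β=25.7, B=166.3. 28·25.7/166.3 = 4.3271 → s = 25.3271

25.3271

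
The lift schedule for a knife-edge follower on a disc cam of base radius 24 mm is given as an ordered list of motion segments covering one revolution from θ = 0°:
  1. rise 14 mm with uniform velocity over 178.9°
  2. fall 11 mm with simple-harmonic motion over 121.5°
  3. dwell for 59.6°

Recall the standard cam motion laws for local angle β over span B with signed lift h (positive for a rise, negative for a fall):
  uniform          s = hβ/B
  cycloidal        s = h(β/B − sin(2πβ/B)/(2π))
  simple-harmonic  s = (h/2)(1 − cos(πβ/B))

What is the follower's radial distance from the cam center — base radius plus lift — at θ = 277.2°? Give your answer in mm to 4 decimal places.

seg 1 [0°–178.9°] uniform, h=14: full span → s += 14 → s = 14.0000
seg 2 [178.9°–300.4°] simple-harmonic, h=-11: θ=277.2° here. β=98.3, B=121.5. -11/2·(1 − cos(π·0.8091)) = -10.0397 → s = 3.9603
radial distance = base radius + s = 24 + 3.9603 = 27.9603

27.9603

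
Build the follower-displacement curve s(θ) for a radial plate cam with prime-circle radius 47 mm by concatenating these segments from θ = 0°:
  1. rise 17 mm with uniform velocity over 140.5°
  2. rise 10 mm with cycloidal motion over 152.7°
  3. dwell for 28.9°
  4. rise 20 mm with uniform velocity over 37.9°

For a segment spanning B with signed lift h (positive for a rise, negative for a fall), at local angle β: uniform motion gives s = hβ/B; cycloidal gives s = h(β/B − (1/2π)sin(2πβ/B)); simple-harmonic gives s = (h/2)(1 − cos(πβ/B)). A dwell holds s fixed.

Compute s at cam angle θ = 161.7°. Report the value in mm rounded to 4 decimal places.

seg 1 [0°–140.5°] uniform, h=17: full span → s += 17 → s = 17.0000
seg 2 [140.5°–293.2°] cycloidal, h=10: θ=161.7° here. β=21.2, B=152.7. 10·(0.1388 − sin(2π·0.1388)/(2π)) = 0.1695 → s = 17.1695

17.1695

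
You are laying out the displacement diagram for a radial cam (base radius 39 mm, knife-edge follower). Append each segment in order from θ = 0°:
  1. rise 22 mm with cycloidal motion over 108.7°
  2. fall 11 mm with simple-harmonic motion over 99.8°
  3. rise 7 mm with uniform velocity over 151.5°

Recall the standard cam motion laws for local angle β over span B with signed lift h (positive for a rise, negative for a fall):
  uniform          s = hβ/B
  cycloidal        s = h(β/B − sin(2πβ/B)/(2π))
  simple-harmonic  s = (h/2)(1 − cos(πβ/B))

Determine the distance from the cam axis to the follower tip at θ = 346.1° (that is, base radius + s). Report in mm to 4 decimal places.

seg 1 [0°–108.7°] cycloidal, h=22: full span → s += 22 → s = 22.0000
seg 2 [108.7°–208.5°] simple-harmonic, h=-11: full span → s += -11 → s = 11.0000
seg 3 [208.5°–360°] uniform, h=7: θ=346.1° here. β=137.6, B=151.5. 7·137.6/151.5 = 6.3578 → s = 17.3578
radial distance = base radius + s = 39 + 17.3578 = 56.3578

56.3578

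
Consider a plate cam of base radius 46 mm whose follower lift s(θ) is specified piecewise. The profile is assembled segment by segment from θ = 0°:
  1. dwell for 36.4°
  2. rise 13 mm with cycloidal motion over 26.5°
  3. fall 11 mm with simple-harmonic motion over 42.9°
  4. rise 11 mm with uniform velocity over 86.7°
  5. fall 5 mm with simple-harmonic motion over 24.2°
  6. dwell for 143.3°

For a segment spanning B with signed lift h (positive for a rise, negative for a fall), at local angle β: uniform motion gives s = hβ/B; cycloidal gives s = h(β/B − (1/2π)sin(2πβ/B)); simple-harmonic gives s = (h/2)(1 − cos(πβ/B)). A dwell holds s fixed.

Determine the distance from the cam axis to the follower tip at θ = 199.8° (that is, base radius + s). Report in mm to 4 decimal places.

seg 1 [0°–36.4°] dwell: s stays 0.0000
seg 2 [36.4°–62.9°] cycloidal, h=13: full span → s += 13 → s = 13.0000
seg 3 [62.9°–105.8°] simple-harmonic, h=-11: full span → s += -11 → s = 2.0000
seg 4 [105.8°–192.5°] uniform, h=11: full span → s += 11 → s = 13.0000
seg 5 [192.5°–216.7°] simple-harmonic, h=-5: θ=199.8° here. β=7.3, B=24.2. -5/2·(1 − cos(π·0.3017)) = -1.0411 → s = 11.9589
radial distance = base radius + s = 46 + 11.9589 = 57.9589

57.9589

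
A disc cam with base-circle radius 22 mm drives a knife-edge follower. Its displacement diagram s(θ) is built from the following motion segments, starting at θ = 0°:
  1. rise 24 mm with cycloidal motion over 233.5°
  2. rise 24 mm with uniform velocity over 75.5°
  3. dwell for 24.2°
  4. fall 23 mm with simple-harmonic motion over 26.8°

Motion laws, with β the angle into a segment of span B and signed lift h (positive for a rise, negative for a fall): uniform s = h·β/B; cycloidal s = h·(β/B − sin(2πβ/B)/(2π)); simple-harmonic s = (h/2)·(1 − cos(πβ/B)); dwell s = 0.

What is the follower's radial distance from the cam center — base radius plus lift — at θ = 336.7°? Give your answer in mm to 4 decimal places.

seg 1 [0°–233.5°] cycloidal, h=24: full span → s += 24 → s = 24.0000
seg 2 [233.5°–309°] uniform, h=24: full span → s += 24 → s = 48.0000
seg 3 [309°–333.2°] dwell: s stays 48.0000
seg 4 [333.2°–360°] simple-harmonic, h=-23: θ=336.7° here. β=3.5, B=26.8. -23/2·(1 − cos(π·0.1306)) = -0.9544 → s = 47.0456
radial distance = base radius + s = 22 + 47.0456 = 69.0456

69.0456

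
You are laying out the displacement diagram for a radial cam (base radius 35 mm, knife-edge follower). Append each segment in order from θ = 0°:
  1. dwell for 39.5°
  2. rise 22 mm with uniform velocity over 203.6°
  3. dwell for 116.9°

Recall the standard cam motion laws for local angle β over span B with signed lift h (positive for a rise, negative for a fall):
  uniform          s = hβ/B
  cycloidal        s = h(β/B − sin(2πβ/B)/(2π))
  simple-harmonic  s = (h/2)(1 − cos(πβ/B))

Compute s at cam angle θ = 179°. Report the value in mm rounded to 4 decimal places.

seg 1 [0°–39.5°] dwell: s stays 0.0000
seg 2 [39.5°–243.1°] uniform, h=22: θ=179° here. β=139.5, B=203.6. 22·139.5/203.6 = 15.0737 → s = 15.0737

15.0737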